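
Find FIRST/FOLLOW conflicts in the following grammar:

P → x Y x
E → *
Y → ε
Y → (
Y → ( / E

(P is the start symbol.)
No FIRST/FOLLOW conflicts.

A FIRST/FOLLOW conflict occurs when a non-terminal N has a nullable alternative N → β (β ⇒* ε) and another alternative N → α with FIRST(α) ∩ FOLLOW(N) ≠ ∅: on such a lookahead the parser cannot decide between expanding α and letting N vanish via β.

Nullable non-terminals: Y.

Y: nullable alternative(s) Y → ε; FOLLOW(Y) = { 'x' }
  Y → ε: FIRST \ {ε} = { } — this is the only nullable alternative, skip
  Y → (: FIRST \ {ε} = { '(' } — disjoint from FOLLOW(Y)
  Y → ( / E: FIRST \ {ε} = { '(' } — disjoint from FOLLOW(Y)

E, P have no nullable alternative, so no FIRST/FOLLOW check is needed there.

No FIRST/FOLLOW conflicts found.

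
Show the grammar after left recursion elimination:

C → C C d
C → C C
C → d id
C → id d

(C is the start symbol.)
C is directly left-recursive. The standard transformation for
  A → A α₁ | ... | A α_m | β₁ | ... | β_n
is
  A  → β₁ A' | ... | β_n A'
  A' → α₁ A' | ... | α_m A' | ε

C → d id becomes C → d id C'
C → id d becomes C → id d C'
C → C C d becomes C' → C d C'
C → C C becomes C' → C C'
Add C' → ε

Resulting grammar:
C → d id C'
C → id d C'
C' → C d C'
C' → C C'
C' → ε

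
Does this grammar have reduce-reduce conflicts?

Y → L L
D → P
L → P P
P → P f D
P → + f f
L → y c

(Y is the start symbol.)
Augment with Y' → Y and build the canonical LR(0) collection (I0 = CLOSURE({[Y' → . Y]}), then GOTO on every symbol after a dot until no new states appear). It has 14 states:
  I0: { [L → . P P], [L → . y c], [P → . + f f], [P → . P f D], [Y → . L L], [Y' → . Y] }  — shift
  I1: { [P → + . f f] }  — shift
  I2: { [L → . P P], [L → . y c], [P → . + f f], [P → . P f D], [Y → L . L] }  — shift
  I3: { [L → P . P], [P → . + f f], [P → . P f D], [P → P . f D] }  — shift
  I4: { [Y' → Y .] }  — accept
  I5: { [L → y . c] }  — shift
  I6: { [L → y c .] }  — reduce
  I7: { [L → P P .], [P → P . f D] }  — shift, reduce
  I8: { [D → . P], [P → . + f f], [P → . P f D], [P → P f . D] }  — shift
  I9: { [P → P f D .] }  — reduce
  I10: { [D → P .], [P → P . f D] }  — shift, reduce
  I11: { [Y → L L .] }  — reduce
  I12: { [P → + f . f] }  — shift
  I13: { [P → + f f .] }  — reduce

No state contains more than one complete item.

Answer: No reduce-reduce conflicts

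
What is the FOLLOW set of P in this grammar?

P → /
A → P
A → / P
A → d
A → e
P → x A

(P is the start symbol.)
P is the start symbol, so $ ∈ FOLLOW(P).
In A → P: P is at the end, add FOLLOW(A)
In A → / P: P is at the end, add FOLLOW(A)

The FOLLOW sets referred to above (computed the same way, to a fixed point):
  FOLLOW(A) = { $ }

Taking the union: FOLLOW(P) = { $ }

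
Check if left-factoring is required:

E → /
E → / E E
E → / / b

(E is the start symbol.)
Yes, E has productions with common prefix '/'

Left-factoring is needed when two productions for the same non-terminal
share a common prefix on the right-hand side.

Productions for E:
  E → /
  E → / E E
  E → / / b

Found common prefix '/' in productions for E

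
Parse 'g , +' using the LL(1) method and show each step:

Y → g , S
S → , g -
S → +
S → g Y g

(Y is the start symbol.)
Stack is shown with the top on the left.

Stack    Input    Action
------------------------
Y $      g , + $  output Y → g , S
g , S $  g , + $  match 'g'
, S $    , + $    match ','
S $      + $      output S → +
+ $      + $      match '+'
$        $        accept

The string is accepted.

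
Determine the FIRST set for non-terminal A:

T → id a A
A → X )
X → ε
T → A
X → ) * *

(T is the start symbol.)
{ ')' }

To compute FIRST(A), examine every production with A on the left-hand side, reading each right-hand side left to right until a non-nullable symbol is reached.

FIRST sets of the other non-terminals involved (by the same procedure, iterated to a fixed point):
  FIRST(X) = { ')', ε }

From A → X ):
  - X is a non-terminal: add FIRST(X) \ {ε} = { ')' }
    X is nullable, so continue to the next symbol
  - ')' is a terminal: add ')' and stop

Collecting: FIRST(A) = { ')' }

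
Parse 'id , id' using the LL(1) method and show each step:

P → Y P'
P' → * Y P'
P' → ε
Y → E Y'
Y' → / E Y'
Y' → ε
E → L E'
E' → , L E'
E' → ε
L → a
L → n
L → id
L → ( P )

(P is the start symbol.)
Stack is shown with the top on the left.

Stack           Input      Action
---------------------------------
P $             id , id $  output P → Y P'
Y P' $          id , id $  output Y → E Y'
E Y' P' $       id , id $  output E → L E'
L E' Y' P' $    id , id $  output L → id
id E' Y' P' $   id , id $  match 'id'
E' Y' P' $      , id $     output E' → , L E'
, L E' Y' P' $  , id $     match ','
L E' Y' P' $    id $       output L → id
id E' Y' P' $   id $       match 'id'
E' Y' P' $      $          output E' → ε
Y' P' $         $          output Y' → ε
P' $            $          output P' → ε
$               $          accept

The string is accepted.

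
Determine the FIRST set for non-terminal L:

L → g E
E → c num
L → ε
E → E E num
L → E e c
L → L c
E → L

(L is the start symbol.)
{ 'c', 'e', 'g', 'num', ε }

FIRST sets of the other non-terminals involved (by the same procedure, iterated to a fixed point):
  FIRST(E) = { 'c', 'e', 'g', 'num', ε }

From L → g E:
  - g is a terminal: add 'g' and stop
From L → ε:
  - ε-production, so ε ∈ FIRST(L)
From L → E e c:
  - E is a non-terminal: add FIRST(E) \ {ε} = { 'c', 'e', 'g', 'num' }
    E is nullable, so continue to the next symbol
  - e is a terminal: add 'e' and stop
From L → L c:
  - L is the symbol being defined: contributes nothing new
    L is nullable, so continue to the next symbol
  - c is a terminal: add 'c' and stop

Collecting: FIRST(L) = { 'c', 'e', 'g', 'num', ε }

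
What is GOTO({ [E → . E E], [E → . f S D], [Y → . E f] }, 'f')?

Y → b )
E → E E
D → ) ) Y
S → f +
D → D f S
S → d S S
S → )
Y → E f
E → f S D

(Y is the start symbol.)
{ [E → f . S D], [S → . )], [S → . d S S], [S → . f +] }

GOTO(I, 'f') = CLOSURE({ [A → αX.β] : [A → α.Xβ] ∈ I, X = 'f' })

Items with dot before 'f', with the dot advanced:
  [E → . f S D] → [E → f . S D]
Closure of the advanced items:
  [E → f . S D] has the dot before S: add [S → . f +], [S → . d S S], [S → . )]

GOTO = { [E → f . S D], [S → . )], [S → . d S S], [S → . f +] }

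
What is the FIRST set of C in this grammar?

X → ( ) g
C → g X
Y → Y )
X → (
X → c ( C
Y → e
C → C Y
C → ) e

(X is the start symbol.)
{ ')', 'g' }

From C → g X:
  - g is a terminal: add 'g' and stop
From C → C Y:
  - C is the symbol being defined: contributes nothing new
    C is not nullable, so stop
From C → ) e:
  - ')' is a terminal: add ')' and stop

Collecting: FIRST(C) = { ')', 'g' }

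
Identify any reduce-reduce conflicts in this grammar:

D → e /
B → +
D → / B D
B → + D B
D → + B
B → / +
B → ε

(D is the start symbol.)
No reduce-reduce conflicts

A reduce-reduce conflict occurs when an LR(0) state has two complete items [A → α .] and [B → β .] — both call for a reduction, and with no lookahead the parser cannot choose between them.

Augment with D' → D and build the canonical LR(0) collection (I0 = CLOSURE({[D' → . D]}), then GOTO on every symbol after a dot until no new states appear). It has 14 states:
  I0: { [D → . + B], [D → . / B D], [D → . e /], [D' → . D] }  — shift
  I1: { [B → . + D B], [B → . +], [B → . / +], [B → .], [D → + . B] }  — shift, reduce
  I2: { [B → . + D B], [B → . +], [B → . / +], [B → .], [D → / . B D] }  — shift, reduce
  I3: { [D' → D .] }  — accept
  I4: { [D → e . /] }  — shift
  I5: { [D → e / .] }  — reduce
  I6: { [B → + . D B], [B → + .], [D → . + B], [D → . / B D], [D → . e /] }  — shift, reduce
  I7: { [B → / . +] }  — shift
  I8: { [D → . + B], [D → . / B D], [D → . e /], [D → / B . D] }  — shift
  I9: { [D → / B D .] }  — reduce
  I10: { [B → / + .] }  — reduce
  I11: { [B → + D . B], [B → . + D B], [B → . +], [B → . / +], [B → .] }  — shift, reduce
  I12: { [B → + D B .] }  — reduce
  I13: { [D → + B .] }  — reduce

No state contains more than one complete item.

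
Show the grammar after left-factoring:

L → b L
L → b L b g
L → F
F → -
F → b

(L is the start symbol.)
Left-factoring transforms A → αβ₁ | αβ₂ into A → αA' and A' → β₁ | β₂
(α is the longest common prefix among the alternatives). Repeat until
no nonterminal has two alternatives with a common prefix.

Round 1: L has alternatives sharing prefix 'b L'. Introduce L': L → b L L'
  Add: L' → ε
  Add: L' → b g

No remaining common prefixes — done.

Resulting grammar:
L → b L L'
L' → ε
L' → b g
L → F
F → -
F → b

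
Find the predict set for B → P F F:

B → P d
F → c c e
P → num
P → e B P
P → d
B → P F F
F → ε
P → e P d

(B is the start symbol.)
PREDICT(B → P F F) = (FIRST(RHS) \ {ε}) ∪ (FOLLOW(B) if ε ∈ FIRST(RHS), i.e. RHS ⇒* ε)
FIRST(P) = { 'd', 'e', 'num' }
FIRST(P F F) = { 'd', 'e', 'num' }
ε ∉ FIRST(P F F), so FOLLOW(B) is not added.
PREDICT(B → P F F) = { 'd', 'e', 'num' }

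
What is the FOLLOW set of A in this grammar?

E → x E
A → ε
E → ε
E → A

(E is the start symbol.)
In E → A: A is at the end, add FOLLOW(E)

The FOLLOW sets referred to above (computed the same way, to a fixed point):
  FOLLOW(E) = { $ }

Taking the union: FOLLOW(A) = { $ }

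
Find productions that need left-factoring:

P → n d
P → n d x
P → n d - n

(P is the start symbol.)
Yes, P has productions with common prefix 'n d'

Left-factoring is needed when two productions for the same non-terminal
share a common prefix on the right-hand side.

Productions for P:
  P → n d
  P → n d x
  P → n d - n

Found common prefix 'n d' in productions for P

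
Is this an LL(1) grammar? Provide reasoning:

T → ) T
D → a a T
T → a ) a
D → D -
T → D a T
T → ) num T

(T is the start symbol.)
No. Predict set conflict for T: { ')' }

A grammar is LL(1) if for each non-terminal N with multiple productions, the predict sets of those productions are pairwise disjoint, where PREDICT(N → α) = (FIRST(α) \ {ε}) ∪ (FOLLOW(N) if α ⇒* ε).

Relevant sets:
  FIRST(D) = { 'a' }

For T:
  PREDICT(T → ')' T) = { ')' }
  PREDICT(T → a ')' a) = { 'a' }
  PREDICT(T → D a T) = { 'a' }
  PREDICT(T → ')' num T) = { ')' }
For D:
  PREDICT(D → a a T) = { 'a' }
  PREDICT(D → D '-') = { 'a' }

Conflict found: Predict set conflict for T: { ')' }
The grammar is NOT LL(1).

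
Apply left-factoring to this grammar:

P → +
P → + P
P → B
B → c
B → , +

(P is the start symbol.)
P → + P'
P' → ε
P' → P
P → B
B → c
B → , +

Left-factoring transforms A → αβ₁ | αβ₂ into A → αA' and A' → β₁ | β₂
(α is the longest common prefix among the alternatives). Repeat until
no nonterminal has two alternatives with a common prefix.

Round 1: P has alternatives sharing prefix '+'. Introduce P': P → + P'
  Add: P' → ε
  Add: P' → P

No remaining common prefixes — done.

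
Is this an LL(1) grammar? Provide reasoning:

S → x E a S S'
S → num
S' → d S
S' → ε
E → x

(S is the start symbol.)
Relevant sets:
  FOLLOW(S') = { $, 'd' }

For S:
  PREDICT(S → x E a S S') = { 'x' }
  PREDICT(S → num) = { 'num' }
For S':
  PREDICT(S' → d S) = { 'd' }
  PREDICT(S' → ε) = { $, 'd' }
E has a single production, so nothing to check there.

Conflict found: Predict set conflict for S': { 'd' }
The grammar is NOT LL(1).

Answer: No. Predict set conflict for S': { 'd' }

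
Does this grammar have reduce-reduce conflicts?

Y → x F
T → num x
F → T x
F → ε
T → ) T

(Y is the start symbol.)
No reduce-reduce conflicts

Augment with Y' → Y and build the canonical LR(0) collection (I0 = CLOSURE({[Y' → . Y]}), then GOTO on every symbol after a dot until no new states appear). It has 10 states:
  I0: { [Y → . x F], [Y' → . Y] }  — shift
  I1: { [Y' → Y .] }  — accept
  I2: { [F → . T x], [F → .], [T → . ) T], [T → . num x], [Y → x . F] }  — shift, reduce
  I3: { [T → ) . T], [T → . ) T], [T → . num x] }  — shift
  I4: { [Y → x F .] }  — reduce
  I5: { [F → T . x] }  — shift
  I6: { [T → num . x] }  — shift
  I7: { [T → num x .] }  — reduce
  I8: { [F → T x .] }  — reduce
  I9: { [T → ) T .] }  — reduce

No state contains more than one complete item.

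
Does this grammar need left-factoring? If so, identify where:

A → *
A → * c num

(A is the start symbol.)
Yes, A has productions with common prefix '*'

Left-factoring is needed when two productions for the same non-terminal
share a common prefix on the right-hand side.

Productions for A:
  A → *
  A → * c num

Found common prefix '*' in productions for A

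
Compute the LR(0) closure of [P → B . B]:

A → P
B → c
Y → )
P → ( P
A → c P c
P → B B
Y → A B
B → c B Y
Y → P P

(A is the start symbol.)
Start with: [P → B . B]
  [P → B . B] has the dot before B: add [B → . c], [B → . c B Y]
No further items can be added.

CLOSURE = { [B → . c B Y], [B → . c], [P → B . B] }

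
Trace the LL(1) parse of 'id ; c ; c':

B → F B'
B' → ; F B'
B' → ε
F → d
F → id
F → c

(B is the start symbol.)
Stack is shown with the top on the left.

Stack     Input         Action
------------------------------
B $       id ; c ; c $  output B → F B'
F B' $    id ; c ; c $  output F → id
id B' $   id ; c ; c $  match 'id'
B' $      ; c ; c $     output B' → ; F B'
; F B' $  ; c ; c $     match ';'
F B' $    c ; c $       output F → c
c B' $    c ; c $       match 'c'
B' $      ; c $         output B' → ; F B'
; F B' $  ; c $         match ';'
F B' $    c $           output F → c
c B' $    c $           match 'c'
B' $      $             output B' → ε
$         $             accept

The string is accepted.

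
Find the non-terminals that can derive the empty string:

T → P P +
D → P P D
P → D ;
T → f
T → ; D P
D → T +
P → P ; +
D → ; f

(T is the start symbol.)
There are no ε-productions, so no non-terminal can derive ε.
No non-terminals are nullable.

Answer: None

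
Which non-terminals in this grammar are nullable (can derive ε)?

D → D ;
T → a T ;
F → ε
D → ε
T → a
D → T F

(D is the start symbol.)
{ 'D', 'F' }

A non-terminal is nullable if it can derive ε (the empty string): either it has an ε-production, or it has a production whose right-hand side consists entirely of nullable non-terminals.

ε-productions: F → ε, D → ε
So F, D are immediately nullable.
No further non-terminal can be added: every production for the remaining non-terminals contains a terminal or a non-nullable non-terminal.
Nullable = { 'D', 'F' }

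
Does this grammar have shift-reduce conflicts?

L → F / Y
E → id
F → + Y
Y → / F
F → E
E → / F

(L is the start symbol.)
No shift-reduce conflicts

Augment with L' → L and build the canonical LR(0) collection (I0 = CLOSURE({[L' → . L]}), then GOTO on every symbol after a dot until no new states appear). It has 13 states:
  I0: { [E → . / F], [E → . id], [F → . + Y], [F → . E], [L → . F / Y], [L' → . L] }  — shift
  I1: { [F → + . Y], [Y → . / F] }  — shift
  I2: { [E → . / F], [E → . id], [E → / . F], [F → . + Y], [F → . E] }  — shift
  I3: { [F → E .] }  — reduce
  I4: { [L → F . / Y] }  — shift
  I5: { [L' → L .] }  — accept
  I6: { [E → id .] }  — reduce
  I7: { [L → F / . Y], [Y → . / F] }  — shift
  I8: { [E → . / F], [E → . id], [F → . + Y], [F → . E], [Y → / . F] }  — shift
  I9: { [L → F / Y .] }  — reduce
  I10: { [Y → / F .] }  — reduce
  I11: { [E → / F .] }  — reduce
  I12: { [F → + Y .] }  — reduce

No state contains both a complete item and a shift item.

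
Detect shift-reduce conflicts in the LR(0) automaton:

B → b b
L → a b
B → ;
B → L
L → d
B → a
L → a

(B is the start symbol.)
Augment with B' → B and build the canonical LR(0) collection (I0 = CLOSURE({[B' → . B]}), then GOTO on every symbol after a dot until no new states appear). It has 9 states:
  I0: { [B → . ;], [B → . L], [B → . a], [B → . b b], [B' → . B], [L → . a b], [L → . a], [L → . d] }  — shift
  I1: { [B → ; .] }  — reduce
  I2: { [B' → B .] }  — accept
  I3: { [B → L .] }  — reduce
  I4: { [B → a .], [L → a . b], [L → a .] }  — shift, 2 reduces
  I5: { [B → b . b] }  — shift
  I6: { [L → d .] }  — reduce
  I7: { [B → b b .] }  — reduce
  I8: { [L → a b .] }  — reduce

I4 contains reduce items [B → a .], [L → a .] and shift item [L → a . b] — shift-reduce conflict.

Answer: Yes — I4: [B → a .] vs [L → a . b]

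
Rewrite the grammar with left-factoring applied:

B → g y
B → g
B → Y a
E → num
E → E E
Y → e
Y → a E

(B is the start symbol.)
Left-factoring transforms A → αβ₁ | αβ₂ into A → αA' and A' → β₁ | β₂
(α is the longest common prefix among the alternatives). Repeat until
no nonterminal has two alternatives with a common prefix.

Round 1: B has alternatives sharing prefix 'g'. Introduce B': B → g B'
  Add: B' → y
  Add: B' → ε

No remaining common prefixes — done.

Resulting grammar:
B → g B'
B' → y
B' → ε
B → Y a
E → num
E → E E
Y → e
Y → a E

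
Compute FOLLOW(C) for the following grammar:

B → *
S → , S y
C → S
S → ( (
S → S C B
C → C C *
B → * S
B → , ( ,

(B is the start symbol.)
{ '(', '*', ',' }

In S → S C B: C is followed by B, add FIRST(B) \ {ε} = { '*', ',' }
In C → C C *: C is followed by C '*', add FIRST(C '*') \ {ε} = { '(', ',' }
In C → C C *: C is followed by '*', add FIRST('*') \ {ε} = { '*' }

Taking the union: FOLLOW(C) = { '(', '*', ',' }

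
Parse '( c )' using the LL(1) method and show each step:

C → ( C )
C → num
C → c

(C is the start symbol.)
LL(1) parsing maintains a stack (initially the start symbol over $) and the input. At each step: if the stack top is a terminal, match it against the current input token; if it is a non-terminal N, replace it with the RHS of M[N, lookahead] (the unique production whose predict set contains the lookahead).

Stack is shown with the top on the left.

Stack    Input    Action
------------------------
C $      ( c ) $  output C → ( C )
( C ) $  ( c ) $  match '('
C ) $    c ) $    output C → c
c ) $    c ) $    match 'c'
) $      ) $      match ')'
$        $        accept

The string is accepted.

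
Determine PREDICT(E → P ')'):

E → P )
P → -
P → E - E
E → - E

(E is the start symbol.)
PREDICT(E → P ')') = (FIRST(RHS) \ {ε}) ∪ (FOLLOW(E) if ε ∈ FIRST(RHS), i.e. RHS ⇒* ε)
FIRST(P) = { '-' }
FIRST(P ')') = { '-' }
ε ∉ FIRST(P ')'), so FOLLOW(E) is not added.
PREDICT(E → P ')') = { '-' }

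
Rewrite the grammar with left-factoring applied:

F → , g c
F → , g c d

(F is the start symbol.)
F → , g c F'
F' → ε
F' → d

Left-factoring transforms A → αβ₁ | αβ₂ into A → αA' and A' → β₁ | β₂
(α is the longest common prefix among the alternatives). Repeat until
no nonterminal has two alternatives with a common prefix.

Round 1: F has alternatives sharing prefix ', g c'. Introduce F': F → , g c F'
  Add: F' → ε
  Add: F' → d

No remaining common prefixes — done.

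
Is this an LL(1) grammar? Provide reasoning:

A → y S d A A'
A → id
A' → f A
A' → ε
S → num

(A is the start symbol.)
No. Predict set conflict for A': { 'f' }

A grammar is LL(1) if for each non-terminal N with multiple productions, the predict sets of those productions are pairwise disjoint, where PREDICT(N → α) = (FIRST(α) \ {ε}) ∪ (FOLLOW(N) if α ⇒* ε).

Relevant sets:
  FOLLOW(A') = { $, 'f' }

For A:
  PREDICT(A → y S d A A') = { 'y' }
  PREDICT(A → id) = { 'id' }
For A':
  PREDICT(A' → f A) = { 'f' }
  PREDICT(A' → ε) = { $, 'f' }
S has a single production, so nothing to check there.

Conflict found: Predict set conflict for A': { 'f' }
The grammar is NOT LL(1).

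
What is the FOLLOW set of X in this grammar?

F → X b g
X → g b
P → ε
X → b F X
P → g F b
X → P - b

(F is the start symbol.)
{ 'b' }

In F → X b g: X is followed by b g, add FIRST(b g) \ {ε} = { 'b' }
In X → b F X: X is at the end; this adds FOLLOW(X) to itself — nothing new

Taking the union: FOLLOW(X) = { 'b' }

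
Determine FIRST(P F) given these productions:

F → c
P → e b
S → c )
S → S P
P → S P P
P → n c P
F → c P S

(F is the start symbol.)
FIRST sets of the non-terminals involved (from the grammar, by fixed-point iteration):
  FIRST(P) = { 'c', 'e', 'n' }

To compute FIRST(P F), process the symbols left to right:
Symbol P is a non-terminal. Add FIRST(P) \ {ε} = { 'c', 'e', 'n' }
P is not nullable (ε ∉ FIRST(P)), so stop here.
FIRST(P F) = { 'c', 'e', 'n' }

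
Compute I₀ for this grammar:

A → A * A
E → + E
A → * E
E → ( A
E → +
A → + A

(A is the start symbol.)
First, augment the grammar with A' → A
I₀ = CLOSURE({ [A' → . A] }):
  [A' → . A] has the dot before A: add [A → . A * A], [A → . * E], [A → . + A]
No further items can be added.

I₀ = { [A → . * E], [A → . + A], [A → . A * A], [A' → . A] }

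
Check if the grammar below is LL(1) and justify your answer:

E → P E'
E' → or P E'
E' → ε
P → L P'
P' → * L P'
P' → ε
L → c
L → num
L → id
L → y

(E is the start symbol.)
Yes, the grammar is LL(1).

A grammar is LL(1) if for each non-terminal N with multiple productions, the predict sets of those productions are pairwise disjoint, where PREDICT(N → α) = (FIRST(α) \ {ε}) ∪ (FOLLOW(N) if α ⇒* ε).

Relevant sets:
  FOLLOW(E') = { $ }
  FOLLOW(P') = { $, 'or' }

For E':
  PREDICT(E' → or P E') = { 'or' }
  PREDICT(E' → ε) = { $ }
For P':
  PREDICT(P' → '*' L P') = { '*' }
  PREDICT(P' → ε) = { $, 'or' }
For L:
  PREDICT(L → c) = { 'c' }
  PREDICT(L → num) = { 'num' }
  PREDICT(L → id) = { 'id' }
  PREDICT(L → y) = { 'y' }
E, P have a single production, so nothing to check there.

All predict sets are disjoint. The grammar IS LL(1).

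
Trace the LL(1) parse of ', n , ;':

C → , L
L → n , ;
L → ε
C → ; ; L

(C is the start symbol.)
LL(1) parsing maintains a stack (initially the start symbol over $) and the input. At each step: if the stack top is a terminal, match it against the current input token; if it is a non-terminal N, replace it with the RHS of M[N, lookahead] (the unique production whose predict set contains the lookahead).

Stack is shown with the top on the left.

Stack    Input      Action
--------------------------
C $      , n , ; $  output C → , L
, L $    , n , ; $  match ','
L $      n , ; $    output L → n , ;
n , ; $  n , ; $    match 'n'
, ; $    , ; $      match ','
; $      ; $        match ';'
$        $          accept

The string is accepted.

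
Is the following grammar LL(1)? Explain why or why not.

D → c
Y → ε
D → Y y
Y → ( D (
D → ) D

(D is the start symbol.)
A grammar is LL(1) if for each non-terminal N with multiple productions, the predict sets of those productions are pairwise disjoint, where PREDICT(N → α) = (FIRST(α) \ {ε}) ∪ (FOLLOW(N) if α ⇒* ε).

Relevant sets:
  FIRST(Y) = { '(', ε }
  FOLLOW(Y) = { 'y' }

For D:
  PREDICT(D → c) = { 'c' }
  PREDICT(D → Y y) = { '(', 'y' }
  PREDICT(D → ')' D) = { ')' }
For Y:
  PREDICT(Y → ε) = { 'y' }
  PREDICT(Y → '(' D '(') = { '(' }

All predict sets are disjoint. The grammar IS LL(1).

Answer: Yes, the grammar is LL(1).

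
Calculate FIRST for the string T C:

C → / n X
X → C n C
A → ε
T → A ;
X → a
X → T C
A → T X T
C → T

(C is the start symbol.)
{ ';' }

FIRST sets of the non-terminals involved (from the grammar, by fixed-point iteration):
  FIRST(T) = { ';' }

To compute FIRST(T C), process the symbols left to right:
Symbol T is a non-terminal. Add FIRST(T) \ {ε} = { ';' }
T is not nullable (ε ∉ FIRST(T)), so stop here.
FIRST(T C) = { ';' }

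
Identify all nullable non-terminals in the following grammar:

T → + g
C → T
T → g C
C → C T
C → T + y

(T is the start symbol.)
None

A non-terminal is nullable if it can derive ε (the empty string): either it has an ε-production, or it has a production whose right-hand side consists entirely of nullable non-terminals.

There are no ε-productions, so no non-terminal can derive ε.
No non-terminals are nullable.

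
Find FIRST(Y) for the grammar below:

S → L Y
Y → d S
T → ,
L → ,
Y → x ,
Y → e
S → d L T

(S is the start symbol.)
From Y → d S:
  - d is a terminal: add 'd' and stop
From Y → x ,:
  - x is a terminal: add 'x' and stop
From Y → e:
  - e is a terminal: add 'e' and stop

Collecting: FIRST(Y) = { 'd', 'e', 'x' }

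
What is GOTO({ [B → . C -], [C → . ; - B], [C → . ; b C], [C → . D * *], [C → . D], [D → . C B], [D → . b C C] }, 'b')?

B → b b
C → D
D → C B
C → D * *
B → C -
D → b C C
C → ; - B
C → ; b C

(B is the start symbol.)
GOTO(I, 'b') = CLOSURE({ [A → αX.β] : [A → α.Xβ] ∈ I, X = 'b' })

Items with dot before 'b', with the dot advanced:
  [D → . b C C] → [D → b . C C]
Closure of the advanced items:
  [D → b . C C] has the dot before C: add [C → . D], [C → . D * *], [C → . ; - B], [C → . ; b C]
  [C → . D] has the dot before D: add [D → . C B], [D → . b C C]

GOTO = { [C → . ; - B], [C → . ; b C], [C → . D * *], [C → . D], [D → . C B], [D → . b C C], [D → b . C C] }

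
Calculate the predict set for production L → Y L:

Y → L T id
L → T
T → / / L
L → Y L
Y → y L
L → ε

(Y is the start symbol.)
{ '/', 'y' }

PREDICT(L → Y L) = (FIRST(RHS) \ {ε}) ∪ (FOLLOW(L) if ε ∈ FIRST(RHS), i.e. RHS ⇒* ε)
FIRST(Y) = { '/', 'y' }
FIRST(Y L) = { '/', 'y' }
ε ∉ FIRST(Y L), so FOLLOW(L) is not added.
PREDICT(L → Y L) = { '/', 'y' }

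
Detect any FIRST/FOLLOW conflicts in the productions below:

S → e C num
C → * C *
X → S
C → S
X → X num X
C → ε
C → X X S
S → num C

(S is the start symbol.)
Yes. C → '*' C '*' with FOLLOW(C) on { '*' }; C → S with FOLLOW(C) on { 'e', 'num' }; C → X X S with FOLLOW(C) on { 'e', 'num' }

A FIRST/FOLLOW conflict occurs when a non-terminal N has a nullable alternative N → β (β ⇒* ε) and another alternative N → α with FIRST(α) ∩ FOLLOW(N) ≠ ∅: on such a lookahead the parser cannot decide between expanding α and letting N vanish via β.

Nullable non-terminals: C.
FIRST sets used below: FIRST(S) = { 'e', 'num' }, FIRST(X) = { 'e', 'num' }

C: nullable alternative(s) C → ε; FOLLOW(C) = { $, '*', 'e', 'num' }
  C → * C *: FIRST \ {ε} = { '*' } — overlaps FOLLOW(C) on { '*' }: CONFLICT
  C → S: FIRST \ {ε} = { 'e', 'num' } — overlaps FOLLOW(C) on { 'e', 'num' }: CONFLICT
  C → ε: FIRST \ {ε} = { } — this is the only nullable alternative, skip
  C → X X S: FIRST \ {ε} = { 'e', 'num' } — overlaps FOLLOW(C) on { 'e', 'num' }: CONFLICT

S, X have no nullable alternative, so no FIRST/FOLLOW check is needed there.

So the grammar has 3 FIRST/FOLLOW conflicts (marked CONFLICT above).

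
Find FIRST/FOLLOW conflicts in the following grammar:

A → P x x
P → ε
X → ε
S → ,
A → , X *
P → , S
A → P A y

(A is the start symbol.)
Yes. P → ',' S with FOLLOW(P) on { ',' }

A FIRST/FOLLOW conflict occurs when a non-terminal N has a nullable alternative N → β (β ⇒* ε) and another alternative N → α with FIRST(α) ∩ FOLLOW(N) ≠ ∅: on such a lookahead the parser cannot decide between expanding α and letting N vanish via β.

Nullable non-terminals: P, X.

P: nullable alternative(s) P → ε; FOLLOW(P) = { ',', 'x' }
  P → ε: FIRST \ {ε} = { } — this is the only nullable alternative, skip
  P → , S: FIRST \ {ε} = { ',' } — overlaps FOLLOW(P) on { ',' }: CONFLICT
X has a nullable alternative but only one production, so nothing to check.

A, S have no nullable alternative, so no FIRST/FOLLOW check is needed there.

So the grammar has 1 FIRST/FOLLOW conflict (marked CONFLICT above).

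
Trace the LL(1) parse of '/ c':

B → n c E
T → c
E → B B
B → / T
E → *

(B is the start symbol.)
Stack is shown with the top on the left.

Stack  Input  Action
--------------------
B $    / c $  output B → / T
/ T $  / c $  match '/'
T $    c $    output T → c
c $    c $    match 'c'
$      $      accept

The string is accepted.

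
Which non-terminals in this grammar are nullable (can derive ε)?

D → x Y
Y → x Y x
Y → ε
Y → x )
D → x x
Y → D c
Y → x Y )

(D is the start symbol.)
{ 'Y' }

ε-productions: Y → ε
So Y is immediately nullable.
No further non-terminal can be added: every production for the remaining non-terminals contains a terminal or a non-nullable non-terminal.
Nullable = { 'Y' }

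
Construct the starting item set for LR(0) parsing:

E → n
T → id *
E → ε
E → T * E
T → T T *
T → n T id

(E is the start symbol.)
First, augment the grammar with E' → E
I₀ = CLOSURE({ [E' → . E] }):
  [E' → . E] has the dot before E: add [E → . n], [E → .], [E → . T * E]
  [E → . T * E] has the dot before T: add [T → . id *], [T → . T T *], [T → . n T id]
No further items can be added.

I₀ = { [E → . T * E], [E → . n], [E → .], [E' → . E], [T → . T T *], [T → . id *], [T → . n T id] }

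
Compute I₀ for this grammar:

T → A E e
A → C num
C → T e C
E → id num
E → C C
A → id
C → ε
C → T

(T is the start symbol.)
{ [A → . C num], [A → . id], [C → . T e C], [C → . T], [C → .], [T → . A E e], [T' → . T] }

First, augment the grammar with T' → T
I₀ = CLOSURE({ [T' → . T] }):
  [T' → . T] has the dot before T: add [T → . A E e]
  [T → . A E e] has the dot before A: add [A → . C num], [A → . id]
  [A → . C num] has the dot before C: add [C → . T e C], [C → .], [C → . T]
No further items can be added.

I₀ = { [A → . C num], [A → . id], [C → . T e C], [C → . T], [C → .], [T → . A E e], [T' → . T] }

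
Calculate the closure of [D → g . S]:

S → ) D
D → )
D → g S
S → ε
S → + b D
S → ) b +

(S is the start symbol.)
To compute CLOSURE, for each item [A → α.Bβ] where B is a non-terminal, add [B → .γ] for all productions B → γ; repeat for the newly added items until nothing changes.

Start with: [D → g . S]
  [D → g . S] has the dot before S: add [S → . ) D], [S → .], [S → . + b D], [S → . ) b +]
No further items can be added.

CLOSURE = { [D → g . S], [S → . ) D], [S → . ) b +], [S → . + b D], [S → .] }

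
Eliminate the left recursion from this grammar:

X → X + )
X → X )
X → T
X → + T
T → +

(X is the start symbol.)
X → T X'
X → + T X'
X' → + ) X'
X' → ) X'
X' → ε
T → +

X is directly left-recursive. The standard transformation for
  A → A α₁ | ... | A α_m | β₁ | ... | β_n
is
  A  → β₁ A' | ... | β_n A'
  A' → α₁ A' | ... | α_m A' | ε

X → T becomes X → T X'
X → + T becomes X → + T X'
X → X + ) becomes X' → + ) X'
X → X ) becomes X' → ) X'
Add X' → ε

Productions for other non-terminals are unchanged:
  T → +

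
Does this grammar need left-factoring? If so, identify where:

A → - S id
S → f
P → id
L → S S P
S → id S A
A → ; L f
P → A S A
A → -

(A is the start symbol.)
Yes, A has productions with common prefix '-'

Left-factoring is needed when two productions for the same non-terminal
share a common prefix on the right-hand side.

Productions for A:
  A → - S id
  A → ; L f
  A → -
Productions for S:
  S → f
  S → id S A
Productions for P:
  P → id
  P → A S A

Found common prefix '-' in productions for A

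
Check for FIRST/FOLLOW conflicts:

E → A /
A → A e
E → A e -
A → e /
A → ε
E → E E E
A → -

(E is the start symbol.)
A FIRST/FOLLOW conflict occurs when a non-terminal N has a nullable alternative N → β (β ⇒* ε) and another alternative N → α with FIRST(α) ∩ FOLLOW(N) ≠ ∅: on such a lookahead the parser cannot decide between expanding α and letting N vanish via β.

Nullable non-terminals: A.
FIRST sets used below: FIRST(A) = { '-', 'e', ε }

A: nullable alternative(s) A → ε; FOLLOW(A) = { '/', 'e' }
  A → A e: FIRST \ {ε} = { '-', 'e' } — overlaps FOLLOW(A) on { 'e' }: CONFLICT
  A → e /: FIRST \ {ε} = { 'e' } — overlaps FOLLOW(A) on { 'e' }: CONFLICT
  A → ε: FIRST \ {ε} = { } — this is the only nullable alternative, skip
  A → -: FIRST \ {ε} = { '-' } — disjoint from FOLLOW(A)

E has no nullable alternative, so no FIRST/FOLLOW check is needed there.

So the grammar has 2 FIRST/FOLLOW conflicts (marked CONFLICT above).

Answer: Yes. A → A e with FOLLOW(A) on { 'e' }; A → e '/' with FOLLOW(A) on { 'e' }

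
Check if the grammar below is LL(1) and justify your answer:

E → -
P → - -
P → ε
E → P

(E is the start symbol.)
No. Predict set conflict for E: { '-' }

Relevant sets:
  FIRST(P) = { '-', ε }
  FOLLOW(E) = { $ }
  FOLLOW(P) = { $ }

For E:
  PREDICT(E → '-') = { '-' }
  PREDICT(E → P) = { $, '-' }
For P:
  PREDICT(P → '-' '-') = { '-' }
  PREDICT(P → ε) = { $ }

Conflict found: Predict set conflict for E: { '-' }
The grammar is NOT LL(1).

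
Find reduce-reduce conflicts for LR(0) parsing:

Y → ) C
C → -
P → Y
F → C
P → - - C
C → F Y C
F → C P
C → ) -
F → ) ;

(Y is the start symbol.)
Yes — I5: [F → C .] vs [Y → ) C .]; I8: [C → F Y C .] vs [F → C .]; I13: [F → C .] vs [P → - - C .]

Augment with Y' → Y and build the canonical LR(0) collection (I0 = CLOSURE({[Y' → . Y]}), then GOTO on every symbol after a dot until no new states appear). It has 16 states:
  I0: { [Y → . ) C], [Y' → . Y] }  — shift
  I1: { [C → . ) -], [C → . -], [C → . F Y C], [F → . ) ;], [F → . C P], [F → . C], [Y → ) . C] }  — shift
  I2: { [Y' → Y .] }  — accept
  I3: { [C → ) . -], [F → ) . ;] }  — shift
  I4: { [C → - .] }  — reduce
  I5: { [F → C . P], [F → C .], [P → . - - C], [P → . Y], [Y → ) C .], [Y → . ) C] }  — shift, 2 reduces
  I6: { [C → F . Y C], [Y → . ) C] }  — shift
  I7: { [C → . ) -], [C → . -], [C → . F Y C], [C → F Y . C], [F → . ) ;], [F → . C P], [F → . C] }  — shift
  I8: { [C → F Y C .], [F → C . P], [F → C .], [P → . - - C], [P → . Y], [Y → . ) C] }  — shift, 2 reduces
  I9: { [P → - . - C] }  — shift
  I10: { [F → C P .] }  — reduce
  I11: { [P → Y .] }  — reduce
  I12: { [C → . ) -], [C → . -], [C → . F Y C], [F → . ) ;], [F → . C P], [F → . C], [P → - - . C] }  — shift
  I13: { [F → C . P], [F → C .], [P → - - C .], [P → . - - C], [P → . Y], [Y → . ) C] }  — shift, 2 reduces
  I14: { [C → ) - .] }  — reduce
  I15: { [F → ) ; .] }  — reduce

I5 contains complete items [F → C .], [Y → ) C .] — reduce-reduce conflict.
I8 contains complete items [C → F Y C .], [F → C .] — reduce-reduce conflict.
I13 contains complete items [F → C .], [P → - - C .] — reduce-reduce conflict.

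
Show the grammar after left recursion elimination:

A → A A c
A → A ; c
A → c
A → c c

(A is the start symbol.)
A is directly left-recursive. The standard transformation for
  A → A α₁ | ... | A α_m | β₁ | ... | β_n
is
  A  → β₁ A' | ... | β_n A'
  A' → α₁ A' | ... | α_m A' | ε

A → c becomes A → c A'
A → c c becomes A → c c A'
A → A A c becomes A' → A c A'
A → A ; c becomes A' → ; c A'
Add A' → ε

Resulting grammar:
A → c A'
A → c c A'
A' → A c A'
A' → ; c A'
A' → ε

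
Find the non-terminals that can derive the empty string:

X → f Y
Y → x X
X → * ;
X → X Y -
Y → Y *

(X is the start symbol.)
None

There are no ε-productions, so no non-terminal can derive ε.
No non-terminals are nullable.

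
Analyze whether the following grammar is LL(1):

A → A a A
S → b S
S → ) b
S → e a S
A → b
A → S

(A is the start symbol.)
No. Predict set conflict for A: { 'b' }

Relevant sets:
  FIRST(A) = { ')', 'b', 'e' }
  FIRST(S) = { ')', 'b', 'e' }

For A:
  PREDICT(A → A a A) = { ')', 'b', 'e' }
  PREDICT(A → b) = { 'b' }
  PREDICT(A → S) = { ')', 'b', 'e' }
For S:
  PREDICT(S → b S) = { 'b' }
  PREDICT(S → ')' b) = { ')' }
  PREDICT(S → e a S) = { 'e' }

Conflict found: Predict set conflict for A: { 'b' }
The grammar is NOT LL(1).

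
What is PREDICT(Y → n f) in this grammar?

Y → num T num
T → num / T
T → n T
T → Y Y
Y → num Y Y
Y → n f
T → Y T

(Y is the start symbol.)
PREDICT(Y → n f) = (FIRST(RHS) \ {ε}) ∪ (FOLLOW(Y) if ε ∈ FIRST(RHS), i.e. RHS ⇒* ε)
FIRST(n f) = { 'n' }
ε ∉ FIRST(n f), so FOLLOW(Y) is not added.
PREDICT(Y → n f) = { 'n' }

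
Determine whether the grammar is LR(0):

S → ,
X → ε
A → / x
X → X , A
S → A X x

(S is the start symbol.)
Yes, the grammar is LR(0)

Augment with S' → S and build the canonical LR(0) collection (I0 = CLOSURE({[S' → . S]}), then GOTO on every symbol after a dot until no new states appear). It has 10 states:
  I0: { [A → . / x], [S → . ,], [S → . A X x], [S' → . S] }  — shift
  I1: { [S → , .] }  — reduce
  I2: { [A → / . x] }  — shift
  I3: { [S → A . X x], [X → . X , A], [X → .] }  — reduce
  I4: { [S' → S .] }  — accept
  I5: { [S → A X . x], [X → X . , A] }  — shift
  I6: { [A → . / x], [X → X , . A] }  — shift
  I7: { [S → A X x .] }  — reduce
  I8: { [X → X , A .] }  — reduce
  I9: { [A → / x .] }  — reduce

Every state is either a pure shift/goto state or contains exactly one complete item and nothing to shift — no conflicts. The grammar is LR(0).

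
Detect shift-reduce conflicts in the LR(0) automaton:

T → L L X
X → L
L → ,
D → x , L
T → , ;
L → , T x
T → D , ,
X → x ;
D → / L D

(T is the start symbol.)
Yes — I1: [L → , .] vs [D → . / L D]; I8: [L → , .] vs [D → . / L D]

Augment with T' → T and build the canonical LR(0) collection (I0 = CLOSURE({[T' → . T]}), then GOTO on every symbol after a dot until no new states appear). It has 22 states:
  I0: { [D → . / L D], [D → . x , L], [L → . , T x], [L → . ,], [T → . , ;], [T → . D , ,], [T → . L L X], [T' → . T] }  — shift
  I1: { [D → . / L D], [D → . x , L], [L → , . T x], [L → , .], [L → . , T x], [L → . ,], [T → , . ;], [T → . , ;], [T → . D , ,], [T → . L L X] }  — shift, reduce
  I2: { [D → / . L D], [L → . , T x], [L → . ,] }  — shift
  I3: { [T → D . , ,] }  — shift
  I4: { [L → . , T x], [L → . ,], [T → L . L X] }  — shift
  I5: { [T' → T .] }  — accept
  I6: { [D → x . , L] }  — shift
  I7: { [D → x , . L], [L → . , T x], [L → . ,] }  — shift
  I8: { [D → . / L D], [D → . x , L], [L → , . T x], [L → , .], [L → . , T x], [L → . ,], [T → . , ;], [T → . D , ,], [T → . L L X] }  — shift, reduce
  I9: { [D → x , L .] }  — reduce
  I10: { [L → , T . x] }  — shift
  I11: { [L → , T x .] }  — reduce
  I12: { [L → . , T x], [L → . ,], [T → L L . X], [X → . L], [X → . x ;] }  — shift
  I13: { [X → L .] }  — reduce
  I14: { [T → L L X .] }  — reduce
  I15: { [X → x . ;] }  — shift
  I16: { [X → x ; .] }  — reduce
  I17: { [T → D , . ,] }  — shift
  I18: { [T → D , , .] }  — reduce
  I19: { [D → . / L D], [D → . x , L], [D → / L . D] }  — shift
  I20: { [D → / L D .] }  — reduce
  I21: { [T → , ; .] }  — reduce

I1 contains reduce item [L → , .] and shift items [D → . / L D], [D → . x , L], [L → . ,], [L → . , T x], [T → . , ;], [T → , . ;] — shift-reduce conflict.
I8 contains reduce item [L → , .] and shift items [D → . / L D], [D → . x , L], [L → . ,], [L → . , T x], [T → . , ;] — shift-reduce conflict.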